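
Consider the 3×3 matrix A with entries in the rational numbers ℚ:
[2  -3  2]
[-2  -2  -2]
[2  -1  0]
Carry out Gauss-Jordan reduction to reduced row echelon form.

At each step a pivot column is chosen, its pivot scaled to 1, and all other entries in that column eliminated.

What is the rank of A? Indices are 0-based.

rank = 3

[1] R0 /= 2  ⇒  (1, -3/2, 1)
     R1 -= -2·R0  ⇒  (0, -5, 0)
     R2 -= 2·R0  ⇒  (0, 2, -2)
[2] R1 /= -5  ⇒  (0, 1, 0)
     R0 -= -3/2·R1  ⇒  (1, 0, 1)
     R2 -= 2·R1  ⇒  (0, 0, -2)
[3] R2 /= -2  ⇒  (0, 0, 1)
     R0 -= 1·R2  ⇒  (1, 0, 0)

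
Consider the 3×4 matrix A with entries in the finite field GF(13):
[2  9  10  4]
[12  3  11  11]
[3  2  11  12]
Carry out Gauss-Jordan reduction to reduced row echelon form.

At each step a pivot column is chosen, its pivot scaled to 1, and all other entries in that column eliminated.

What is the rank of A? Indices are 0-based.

pivot(0,0)=2: scale R0 → (1, 11, 5, 2)
  clear (1,0): R1 −= (12)R0 → (0, 1, 3, 0)
  clear (2,0): R2 −= (3)R0 → (0, 8, 9, 6)
pivot(1,1)=1: scale R1 → (0, 1, 3, 0)
  clear (0,1): R0 −= (11)R1 → (1, 0, 11, 2)
  clear (2,1): R2 −= (8)R1 → (0, 0, 11, 6)
pivot(2,2)=11: scale R2 → (0, 0, 1, 10)
  clear (0,2): R0 −= (11)R2 → (1, 0, 0, 9)
  clear (1,2): R1 −= (3)R2 → (0, 1, 0, 9)

rank = 3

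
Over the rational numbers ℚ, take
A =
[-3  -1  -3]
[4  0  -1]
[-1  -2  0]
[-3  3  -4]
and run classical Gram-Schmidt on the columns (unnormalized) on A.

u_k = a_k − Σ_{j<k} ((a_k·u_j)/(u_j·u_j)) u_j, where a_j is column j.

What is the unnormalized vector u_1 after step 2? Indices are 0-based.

u_1 = (-47/35, 16/35, -74/35, 93/35)

Step 1: u_0 = a_0 = (-3, 4, -1, -3).
Step 2: u_1 = a_1 − (-4/35)·u_0 = (-47/35, 16/35, -74/35, 93/35).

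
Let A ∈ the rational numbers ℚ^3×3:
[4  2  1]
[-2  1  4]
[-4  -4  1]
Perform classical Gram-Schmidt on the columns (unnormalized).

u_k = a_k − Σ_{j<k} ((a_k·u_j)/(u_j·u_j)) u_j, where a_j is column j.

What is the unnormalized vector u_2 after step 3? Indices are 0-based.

u_2 = (39/17, 26/17, 26/17)

Step 1: u_0 = a_0 = (4, -2, -4).
Step 2: u_1 = a_1 − (11/18)·u_0 = (-4/9, 20/9, -14/9).
Step 3: u_2 = a_2 − (-2/9)·u_0 − (31/34)·u_1 = (39/17, 26/17, 26/17).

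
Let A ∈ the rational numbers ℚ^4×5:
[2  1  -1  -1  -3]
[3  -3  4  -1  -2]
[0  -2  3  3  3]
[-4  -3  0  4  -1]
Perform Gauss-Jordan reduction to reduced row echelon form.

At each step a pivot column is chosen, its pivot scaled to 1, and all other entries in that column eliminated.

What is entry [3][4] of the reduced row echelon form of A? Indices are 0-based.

[1] R0 /= 2  ⇒  (1, 1/2, -1/2, -1/2, -3/2)
     R1 -= 3·R0  ⇒  (0, -9/2, 11/2, 1/2, 5/2)
     R3 -= -4·R0  ⇒  (0, -1, -2, 2, -7)
[2] R1 /= -9/2  ⇒  (0, 1, -11/9, -1/9, -5/9)
     R0 -= 1/2·R1  ⇒  (1, 0, 1/9, -4/9, -11/9)
     R2 -= -2·R1  ⇒  (0, 0, 5/9, 25/9, 17/9)
     R3 -= -1·R1  ⇒  (0, 0, -29/9, 17/9, -68/9)
[3] R2 /= 5/9  ⇒  (0, 0, 1, 5, 17/5)
     R0 -= 1/9·R2  ⇒  (1, 0, 0, -1, -8/5)
     R1 -= -11/9·R2  ⇒  (0, 1, 0, 6, 18/5)
     R3 -= -29/9·R2  ⇒  (0, 0, 0, 18, 17/5)
[4] R3 /= 18  ⇒  (0, 0, 0, 1, 17/90)
     R0 -= -1·R3  ⇒  (1, 0, 0, 0, -127/90)
     R1 -= 6·R3  ⇒  (0, 1, 0, 0, 37/15)
     R2 -= 5·R3  ⇒  (0, 0, 1, 0, 221/90)

M[3][4] = 17/90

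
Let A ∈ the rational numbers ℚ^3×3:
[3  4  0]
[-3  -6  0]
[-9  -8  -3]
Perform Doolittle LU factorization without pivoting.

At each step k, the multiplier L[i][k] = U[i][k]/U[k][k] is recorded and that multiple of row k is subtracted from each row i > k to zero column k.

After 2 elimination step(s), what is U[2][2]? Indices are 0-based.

U[2][2] = -3

k=0: U[0][0]=3
  eliminate (1,0): mult=-1, new row 1: (0, -2, 0); set L[1][0]=-1
  eliminate (2,0): mult=-3, new row 2: (0, 4, -3); set L[2][0]=-3
k=1: U[1][1]=-2
  eliminate (2,1): mult=-2, new row 2: (0, 0, -3); set L[2][1]=-2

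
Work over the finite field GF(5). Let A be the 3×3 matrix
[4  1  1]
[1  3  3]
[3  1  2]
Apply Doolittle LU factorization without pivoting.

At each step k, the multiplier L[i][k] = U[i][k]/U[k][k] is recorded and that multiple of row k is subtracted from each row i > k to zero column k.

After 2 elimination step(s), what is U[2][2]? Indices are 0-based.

U[2][2] = 1

[col 0] pivot 4
  R1 -= 4*R0 → (0, 4, 4)  (L[1][0] := 4)
  R2 -= 2*R0 → (0, 4, 0)  (L[2][0] := 2)
[col 1] pivot 4
  R2 -= 1*R1 → (0, 0, 1)  (L[2][1] := 1)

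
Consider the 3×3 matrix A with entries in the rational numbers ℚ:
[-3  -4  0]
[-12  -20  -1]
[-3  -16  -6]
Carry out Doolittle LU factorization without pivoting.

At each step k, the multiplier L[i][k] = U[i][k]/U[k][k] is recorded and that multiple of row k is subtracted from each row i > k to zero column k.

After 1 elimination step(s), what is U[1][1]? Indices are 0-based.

U[1][1] = -4

[col 0] pivot -3
  R1 -= 4*R0 → (0, -4, -1)  (L[1][0] := 4)
  R2 -= 1*R0 → (0, -12, -6)  (L[2][0] := 1)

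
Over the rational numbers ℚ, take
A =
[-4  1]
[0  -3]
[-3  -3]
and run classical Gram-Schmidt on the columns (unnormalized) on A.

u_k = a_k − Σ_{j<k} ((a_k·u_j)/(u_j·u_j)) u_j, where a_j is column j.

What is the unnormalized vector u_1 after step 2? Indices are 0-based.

Step 1: u_0 = a_0 = (-4, 0, -3).
Step 2: u_1 = a_1 − (1/5)·u_0 = (9/5, -3, -12/5).

u_1 = (9/5, -3, -12/5)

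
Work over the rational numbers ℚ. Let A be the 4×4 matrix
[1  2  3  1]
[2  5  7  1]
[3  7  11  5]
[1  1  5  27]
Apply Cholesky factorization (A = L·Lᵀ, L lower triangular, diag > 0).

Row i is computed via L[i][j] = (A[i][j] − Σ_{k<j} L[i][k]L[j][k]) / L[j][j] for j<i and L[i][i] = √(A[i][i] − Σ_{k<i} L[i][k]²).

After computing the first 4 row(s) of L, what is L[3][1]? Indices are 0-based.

Step 1: L[0][0] = √(1) = 1.
  L[1][0] = (2) / L[0][0] = 2.
Step 2: L[1][1] = √(1) = 1.
  L[2][0] = (3) / L[0][0] = 3.
  L[2][1] = (1) / L[1][1] = 1.
Step 3: L[2][2] = √(1) = 1.
  L[3][0] = (1) / L[0][0] = 1.
  L[3][1] = (-1) / L[1][1] = -1.
  L[3][2] = (3) / L[2][2] = 3.
Step 4: L[3][3] = √(16) = 4.

L[3][1] = -1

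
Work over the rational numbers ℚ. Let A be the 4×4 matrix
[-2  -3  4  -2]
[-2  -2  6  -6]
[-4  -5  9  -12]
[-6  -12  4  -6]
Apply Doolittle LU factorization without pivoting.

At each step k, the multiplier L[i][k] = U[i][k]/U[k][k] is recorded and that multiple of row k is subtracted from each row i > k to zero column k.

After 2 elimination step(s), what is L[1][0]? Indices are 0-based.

L[1][0] = 1

[col 0] pivot -2
  R1 -= 1*R0 → (0, 1, 2, -4)  (L[1][0] := 1)
  R2 -= 2*R0 → (0, 1, 1, -8)  (L[2][0] := 2)
  R3 -= 3*R0 → (0, -3, -8, 0)  (L[3][0] := 3)
[col 1] pivot 1
  R2 -= 1*R1 → (0, 0, -1, -4)  (L[2][1] := 1)
  R3 -= -3*R1 → (0, 0, -2, -12)  (L[3][1] := -3)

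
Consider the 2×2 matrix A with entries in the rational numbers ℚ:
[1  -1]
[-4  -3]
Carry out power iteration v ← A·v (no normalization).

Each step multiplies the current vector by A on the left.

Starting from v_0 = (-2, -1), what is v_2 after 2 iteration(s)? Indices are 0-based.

v_2 = (-12, -29)

v_0 = (-2, -1).
v_1 = A·v_0 = (-1, 11).
v_2 = A·v_1 = (-12, -29).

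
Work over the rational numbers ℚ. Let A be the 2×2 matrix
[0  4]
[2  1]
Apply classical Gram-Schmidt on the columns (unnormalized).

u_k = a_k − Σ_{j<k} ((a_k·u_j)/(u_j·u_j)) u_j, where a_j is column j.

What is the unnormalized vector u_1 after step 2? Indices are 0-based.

Step 1: u_0 = a_0 = (0, 2).
Step 2: u_1 = a_1 − (1/2)·u_0 = (4, 0).

u_1 = (4, 0)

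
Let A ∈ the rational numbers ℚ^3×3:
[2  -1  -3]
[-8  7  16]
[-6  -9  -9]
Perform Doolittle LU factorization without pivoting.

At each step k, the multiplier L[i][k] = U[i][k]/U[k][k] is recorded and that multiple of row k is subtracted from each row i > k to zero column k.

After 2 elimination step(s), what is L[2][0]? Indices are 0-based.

L[2][0] = -3

k=0: U[0][0]=2
  eliminate (1,0): mult=-4, new row 1: (0, 3, 4); set L[1][0]=-4
  eliminate (2,0): mult=-3, new row 2: (0, -12, -18); set L[2][0]=-3
k=1: U[1][1]=3
  eliminate (2,1): mult=-4, new row 2: (0, 0, -2); set L[2][1]=-4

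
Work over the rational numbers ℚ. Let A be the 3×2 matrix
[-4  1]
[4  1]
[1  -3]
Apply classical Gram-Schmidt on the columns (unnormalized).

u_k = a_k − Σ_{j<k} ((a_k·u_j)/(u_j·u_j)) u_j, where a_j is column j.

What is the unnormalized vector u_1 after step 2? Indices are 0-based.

u_1 = (7/11, 15/11, -32/11)

Step 1: u_0 = a_0 = (-4, 4, 1).
Step 2: u_1 = a_1 − (-1/11)·u_0 = (7/11, 15/11, -32/11).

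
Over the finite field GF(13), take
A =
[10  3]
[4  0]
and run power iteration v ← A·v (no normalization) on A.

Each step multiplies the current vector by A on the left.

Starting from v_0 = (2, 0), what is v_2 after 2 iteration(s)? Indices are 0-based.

v_2 = (3, 2)

v_0 = (2, 0).
v_1 = A·v_0 = (7, 8).
v_2 = A·v_1 = (3, 2).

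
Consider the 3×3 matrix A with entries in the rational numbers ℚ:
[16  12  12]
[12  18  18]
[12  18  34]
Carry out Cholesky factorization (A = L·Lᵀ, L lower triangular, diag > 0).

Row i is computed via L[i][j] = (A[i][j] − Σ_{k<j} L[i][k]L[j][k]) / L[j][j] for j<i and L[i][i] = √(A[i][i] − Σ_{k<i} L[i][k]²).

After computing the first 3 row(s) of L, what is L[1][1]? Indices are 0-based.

Step 1: L[0][0] = √(16) = 4.
  L[1][0] = (12) / L[0][0] = 3.
Step 2: L[1][1] = √(9) = 3.
  L[2][0] = (12) / L[0][0] = 3.
  L[2][1] = (9) / L[1][1] = 3.
Step 3: L[2][2] = √(16) = 4.

L[1][1] = 3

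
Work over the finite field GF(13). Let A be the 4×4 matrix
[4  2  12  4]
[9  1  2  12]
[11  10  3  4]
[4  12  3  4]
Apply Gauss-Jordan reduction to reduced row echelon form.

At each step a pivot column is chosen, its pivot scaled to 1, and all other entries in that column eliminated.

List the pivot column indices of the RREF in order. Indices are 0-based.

[1] R0 /= 4  ⇒  (1, 7, 3, 1)
     R1 -= 9·R0  ⇒  (0, 3, 1, 3)
     R2 -= 11·R0  ⇒  (0, 11, 9, 6)
     R3 -= 4·R0  ⇒  (0, 10, 4, 0)
[2] R1 /= 3  ⇒  (0, 1, 9, 1)
     R0 -= 7·R1  ⇒  (1, 0, 5, 7)
     R2 -= 11·R1  ⇒  (0, 0, 1, 8)
     R3 -= 10·R1  ⇒  (0, 0, 5, 3)
[3] R2 /= 1  ⇒  (0, 0, 1, 8)
     R0 -= 5·R2  ⇒  (1, 0, 0, 6)
     R1 -= 9·R2  ⇒  (0, 1, 0, 7)
     R3 -= 5·R2  ⇒  (0, 0, 0, 2)
[4] R3 /= 2  ⇒  (0, 0, 0, 1)
     R0 -= 6·R3  ⇒  (1, 0, 0, 0)
     R1 -= 7·R3  ⇒  (0, 1, 0, 0)
     R2 -= 8·R3  ⇒  (0, 0, 1, 0)

pivot columns: 0, 1, 2, 3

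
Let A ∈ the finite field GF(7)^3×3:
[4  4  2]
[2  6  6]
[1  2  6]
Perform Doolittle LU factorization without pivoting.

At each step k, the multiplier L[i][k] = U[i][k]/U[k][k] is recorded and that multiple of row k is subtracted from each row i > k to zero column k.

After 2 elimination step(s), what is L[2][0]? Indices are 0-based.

L[2][0] = 2

[col 0] pivot 4
  R1 -= 4*R0 → (0, 4, 5)  (L[1][0] := 4)
  R2 -= 2*R0 → (0, 1, 2)  (L[2][0] := 2)
[col 1] pivot 4
  R2 -= 2*R1 → (0, 0, 6)  (L[2][1] := 2)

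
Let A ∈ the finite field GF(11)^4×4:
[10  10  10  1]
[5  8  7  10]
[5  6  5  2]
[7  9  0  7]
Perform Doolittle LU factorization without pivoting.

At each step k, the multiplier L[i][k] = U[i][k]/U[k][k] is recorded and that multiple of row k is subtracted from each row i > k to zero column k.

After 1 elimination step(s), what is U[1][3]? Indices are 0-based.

U[1][3] = 4

[col 0] pivot 10
  R1 -= 6*R0 → (0, 3, 2, 4)  (L[1][0] := 6)
  R2 -= 6*R0 → (0, 1, 0, 7)  (L[2][0] := 6)
  R3 -= 4*R0 → (0, 2, 4, 3)  (L[3][0] := 4)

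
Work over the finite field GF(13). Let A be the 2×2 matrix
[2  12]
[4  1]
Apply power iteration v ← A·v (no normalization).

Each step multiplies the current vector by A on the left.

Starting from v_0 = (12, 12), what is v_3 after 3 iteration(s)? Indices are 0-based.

v_0 = (12, 12).
v_1 = A·v_0 = (12, 8).
v_2 = A·v_1 = (3, 4).
v_3 = A·v_2 = (2, 3).

v_3 = (2, 3)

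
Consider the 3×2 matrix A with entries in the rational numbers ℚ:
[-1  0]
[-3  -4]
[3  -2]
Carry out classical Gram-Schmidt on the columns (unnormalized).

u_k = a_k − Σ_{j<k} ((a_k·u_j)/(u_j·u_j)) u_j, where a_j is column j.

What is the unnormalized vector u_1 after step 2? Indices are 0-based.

u_1 = (6/19, -58/19, -56/19)

Step 1: u_0 = a_0 = (-1, -3, 3).
Step 2: u_1 = a_1 − (6/19)·u_0 = (6/19, -58/19, -56/19).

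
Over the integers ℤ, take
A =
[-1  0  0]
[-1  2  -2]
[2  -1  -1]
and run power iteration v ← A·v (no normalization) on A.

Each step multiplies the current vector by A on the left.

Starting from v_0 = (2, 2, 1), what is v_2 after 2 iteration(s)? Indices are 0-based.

v_2 = (2, 0, -5)

v_0 = (2, 2, 1).
v_1 = A·v_0 = (-2, 0, 1).
v_2 = A·v_1 = (2, 0, -5).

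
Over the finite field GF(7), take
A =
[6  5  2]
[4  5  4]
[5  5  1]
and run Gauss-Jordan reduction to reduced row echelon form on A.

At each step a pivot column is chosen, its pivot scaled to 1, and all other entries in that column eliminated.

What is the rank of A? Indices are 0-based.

pivot(0,0)=6: scale R0 → (1, 2, 5)
  clear (1,0): R1 −= (4)R0 → (0, 4, 5)
  clear (2,0): R2 −= (5)R0 → (0, 2, 4)
pivot(1,1)=4: scale R1 → (0, 1, 3)
  clear (0,1): R0 −= (2)R1 → (1, 0, 6)
  clear (2,1): R2 −= (2)R1 → (0, 0, 5)
pivot(2,2)=5: scale R2 → (0, 0, 1)
  clear (0,2): R0 −= (6)R2 → (1, 0, 0)
  clear (1,2): R1 −= (3)R2 → (0, 1, 0)

rank = 3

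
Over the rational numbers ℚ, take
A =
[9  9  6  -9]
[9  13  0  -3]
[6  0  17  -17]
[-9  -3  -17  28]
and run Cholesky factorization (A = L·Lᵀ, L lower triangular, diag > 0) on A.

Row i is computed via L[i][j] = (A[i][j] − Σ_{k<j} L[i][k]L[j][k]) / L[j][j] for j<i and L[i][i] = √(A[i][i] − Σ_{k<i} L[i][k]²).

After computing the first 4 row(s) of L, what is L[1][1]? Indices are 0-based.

L[1][1] = 2

Step 1: L[0][0] = √(9) = 3.
  L[1][0] = (9) / L[0][0] = 3.
Step 2: L[1][1] = √(4) = 2.
  L[2][0] = (6) / L[0][0] = 2.
  L[2][1] = (-6) / L[1][1] = -3.
Step 3: L[2][2] = √(4) = 2.
  L[3][0] = (-9) / L[0][0] = -3.
  L[3][1] = (6) / L[1][1] = 3.
  L[3][2] = (-2) / L[2][2] = -1.
Step 4: L[3][3] = √(9) = 3.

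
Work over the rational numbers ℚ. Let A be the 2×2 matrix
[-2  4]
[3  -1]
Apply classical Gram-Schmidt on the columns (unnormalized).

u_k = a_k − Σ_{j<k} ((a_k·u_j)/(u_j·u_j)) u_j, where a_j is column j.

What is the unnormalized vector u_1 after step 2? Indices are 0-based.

u_1 = (30/13, 20/13)

Step 1: u_0 = a_0 = (-2, 3).
Step 2: u_1 = a_1 − (-11/13)·u_0 = (30/13, 20/13).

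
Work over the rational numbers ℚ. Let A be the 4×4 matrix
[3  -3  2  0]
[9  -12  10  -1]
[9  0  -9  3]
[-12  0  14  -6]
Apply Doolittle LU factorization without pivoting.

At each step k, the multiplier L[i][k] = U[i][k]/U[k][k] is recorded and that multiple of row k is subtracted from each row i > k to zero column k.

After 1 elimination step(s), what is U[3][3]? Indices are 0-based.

U[3][3] = -6

k=0: U[0][0]=3
  eliminate (1,0): mult=3, new row 1: (0, -3, 4, -1); set L[1][0]=3
  eliminate (2,0): mult=3, new row 2: (0, 9, -15, 3); set L[2][0]=3
  eliminate (3,0): mult=-4, new row 3: (0, -12, 22, -6); set L[3][0]=-4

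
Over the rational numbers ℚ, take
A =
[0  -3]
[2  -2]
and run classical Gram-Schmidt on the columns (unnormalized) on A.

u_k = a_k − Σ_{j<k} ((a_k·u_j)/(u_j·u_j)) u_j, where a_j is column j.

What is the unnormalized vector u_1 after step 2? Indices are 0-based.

u_1 = (-3, 0)

Step 1: u_0 = a_0 = (0, 2).
Step 2: u_1 = a_1 − (-1)·u_0 = (-3, 0).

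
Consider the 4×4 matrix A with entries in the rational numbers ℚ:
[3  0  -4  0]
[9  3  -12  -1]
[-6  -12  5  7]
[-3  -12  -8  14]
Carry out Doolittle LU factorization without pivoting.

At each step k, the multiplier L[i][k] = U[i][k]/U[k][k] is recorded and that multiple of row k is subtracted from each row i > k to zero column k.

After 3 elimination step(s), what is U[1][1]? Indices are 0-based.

U[1][1] = 3

k=0: U[0][0]=3
  eliminate (1,0): mult=3, new row 1: (0, 3, 0, -1); set L[1][0]=3
  eliminate (2,0): mult=-2, new row 2: (0, -12, -3, 7); set L[2][0]=-2
  eliminate (3,0): mult=-1, new row 3: (0, -12, -12, 14); set L[3][0]=-1
k=1: U[1][1]=3
  eliminate (2,1): mult=-4, new row 2: (0, 0, -3, 3); set L[2][1]=-4
  eliminate (3,1): mult=-4, new row 3: (0, 0, -12, 10); set L[3][1]=-4
k=2: U[2][2]=-3
  eliminate (3,2): mult=4, new row 3: (0, 0, 0, -2); set L[3][2]=4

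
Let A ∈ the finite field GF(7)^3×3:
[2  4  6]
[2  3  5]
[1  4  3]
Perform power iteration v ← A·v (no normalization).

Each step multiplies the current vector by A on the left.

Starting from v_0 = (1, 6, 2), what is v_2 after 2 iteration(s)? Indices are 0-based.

v_2 = (4, 6, 6)

v_0 = (1, 6, 2).
v_1 = A·v_0 = (3, 2, 3).
v_2 = A·v_1 = (4, 6, 6).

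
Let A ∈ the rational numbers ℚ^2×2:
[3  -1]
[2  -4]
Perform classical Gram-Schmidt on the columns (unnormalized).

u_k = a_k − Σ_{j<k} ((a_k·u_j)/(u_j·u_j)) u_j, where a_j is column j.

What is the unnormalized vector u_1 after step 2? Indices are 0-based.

u_1 = (20/13, -30/13)

Step 1: u_0 = a_0 = (3, 2).
Step 2: u_1 = a_1 − (-11/13)·u_0 = (20/13, -30/13).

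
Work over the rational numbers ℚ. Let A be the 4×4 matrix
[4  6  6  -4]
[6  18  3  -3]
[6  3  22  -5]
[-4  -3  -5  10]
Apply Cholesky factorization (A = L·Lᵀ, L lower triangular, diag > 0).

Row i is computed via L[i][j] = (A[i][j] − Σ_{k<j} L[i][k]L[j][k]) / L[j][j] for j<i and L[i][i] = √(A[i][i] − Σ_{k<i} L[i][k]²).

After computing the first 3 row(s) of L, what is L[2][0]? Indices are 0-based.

Step 1: L[0][0] = √(4) = 2.
  L[1][0] = (6) / L[0][0] = 3.
Step 2: L[1][1] = √(9) = 3.
  L[2][0] = (6) / L[0][0] = 3.
  L[2][1] = (-6) / L[1][1] = -2.
Step 3: L[2][2] = √(9) = 3.

L[2][0] = 3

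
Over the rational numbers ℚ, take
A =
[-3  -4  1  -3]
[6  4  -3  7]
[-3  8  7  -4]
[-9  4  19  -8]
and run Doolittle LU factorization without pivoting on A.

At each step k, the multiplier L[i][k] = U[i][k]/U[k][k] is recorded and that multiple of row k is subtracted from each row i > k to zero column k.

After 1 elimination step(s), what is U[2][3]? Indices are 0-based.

U[2][3] = -1

k=0: U[0][0]=-3
  eliminate (1,0): mult=-2, new row 1: (0, -4, -1, 1); set L[1][0]=-2
  eliminate (2,0): mult=1, new row 2: (0, 12, 6, -1); set L[2][0]=1
  eliminate (3,0): mult=3, new row 3: (0, 16, 16, 1); set L[3][0]=3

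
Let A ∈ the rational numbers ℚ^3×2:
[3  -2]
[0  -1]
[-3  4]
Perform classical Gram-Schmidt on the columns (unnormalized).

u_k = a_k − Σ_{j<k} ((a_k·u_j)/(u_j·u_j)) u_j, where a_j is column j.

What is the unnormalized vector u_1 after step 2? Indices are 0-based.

Step 1: u_0 = a_0 = (3, 0, -3).
Step 2: u_1 = a_1 − (-1)·u_0 = (1, -1, 1).

u_1 = (1, -1, 1)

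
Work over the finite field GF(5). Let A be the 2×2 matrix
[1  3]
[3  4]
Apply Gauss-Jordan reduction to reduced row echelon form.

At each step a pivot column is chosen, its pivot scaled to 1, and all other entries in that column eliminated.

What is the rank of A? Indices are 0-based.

rank = 1

step 1: normalize row 0 (÷1) = (1, 3)
  row 1: subtract 3×row0 = (0, 0)
skip col 1 (zero from row 1)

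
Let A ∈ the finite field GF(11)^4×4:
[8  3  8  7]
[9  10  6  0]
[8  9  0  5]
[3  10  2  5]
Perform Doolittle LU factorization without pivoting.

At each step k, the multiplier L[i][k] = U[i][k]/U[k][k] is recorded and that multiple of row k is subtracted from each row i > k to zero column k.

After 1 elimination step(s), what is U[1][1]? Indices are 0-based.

U[1][1] = 8

k=0: U[0][0]=8
  eliminate (1,0): mult=8, new row 1: (0, 8, 8, 10); set L[1][0]=8
  eliminate (2,0): mult=1, new row 2: (0, 6, 3, 9); set L[2][0]=1
  eliminate (3,0): mult=10, new row 3: (0, 2, 10, 1); set L[3][0]=10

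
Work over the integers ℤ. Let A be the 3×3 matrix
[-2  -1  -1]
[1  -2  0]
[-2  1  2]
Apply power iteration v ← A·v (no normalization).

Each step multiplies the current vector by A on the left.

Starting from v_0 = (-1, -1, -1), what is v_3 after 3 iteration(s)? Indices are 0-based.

v_0 = (-1, -1, -1).
v_1 = A·v_0 = (4, 1, -1).
v_2 = A·v_1 = (-8, 2, -9).
v_3 = A·v_2 = (23, -12, 0).

v_3 = (23, -12, 0)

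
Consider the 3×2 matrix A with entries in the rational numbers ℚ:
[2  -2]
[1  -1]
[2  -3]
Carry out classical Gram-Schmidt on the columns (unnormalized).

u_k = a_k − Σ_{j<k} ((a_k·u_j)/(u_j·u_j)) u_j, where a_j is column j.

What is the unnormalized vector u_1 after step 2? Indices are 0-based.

Step 1: u_0 = a_0 = (2, 1, 2).
Step 2: u_1 = a_1 − (-11/9)·u_0 = (4/9, 2/9, -5/9).

u_1 = (4/9, 2/9, -5/9)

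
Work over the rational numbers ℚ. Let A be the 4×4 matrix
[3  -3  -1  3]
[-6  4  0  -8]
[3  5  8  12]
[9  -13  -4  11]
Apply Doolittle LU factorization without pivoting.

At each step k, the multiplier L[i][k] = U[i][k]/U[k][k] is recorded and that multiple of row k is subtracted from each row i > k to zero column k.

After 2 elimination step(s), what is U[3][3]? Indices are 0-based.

U[3][3] = 6

Step 1: pivot at (0,0) is 3.
  row1 ← row1 − (-2)·row0  ⇒  L[1][0]=-2, U row1=(0, -2, -2, -2)
  row2 ← row2 − (1)·row0  ⇒  L[2][0]=1, U row2=(0, 8, 9, 9)
  row3 ← row3 − (3)·row0  ⇒  L[3][0]=3, U row3=(0, -4, -1, 2)
Step 2: pivot at (1,1) is -2.
  row2 ← row2 − (-4)·row1  ⇒  L[2][1]=-4, U row2=(0, 0, 1, 1)
  row3 ← row3 − (2)·row1  ⇒  L[3][1]=2, U row3=(0, 0, 3, 6)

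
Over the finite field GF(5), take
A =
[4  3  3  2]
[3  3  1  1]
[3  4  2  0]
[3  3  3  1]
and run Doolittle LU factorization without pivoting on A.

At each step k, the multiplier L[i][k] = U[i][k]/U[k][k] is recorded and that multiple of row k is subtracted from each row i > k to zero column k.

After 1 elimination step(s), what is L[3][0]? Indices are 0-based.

L[3][0] = 2

k=0: U[0][0]=4
  eliminate (1,0): mult=2, new row 1: (0, 2, 0, 2); set L[1][0]=2
  eliminate (2,0): mult=2, new row 2: (0, 3, 1, 1); set L[2][0]=2
  eliminate (3,0): mult=2, new row 3: (0, 2, 2, 2); set L[3][0]=2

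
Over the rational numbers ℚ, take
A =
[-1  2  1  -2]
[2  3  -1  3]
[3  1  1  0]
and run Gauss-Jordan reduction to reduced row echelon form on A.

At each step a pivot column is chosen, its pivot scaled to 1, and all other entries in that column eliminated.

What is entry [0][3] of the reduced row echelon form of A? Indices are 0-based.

M[0][3] = 11/21

step 1: normalize row 0 (÷-1) = (1, -2, -1, 2)
  row 1: subtract 2×row0 = (0, 7, 1, -1)
  row 2: subtract 3×row0 = (0, 7, 4, -6)
step 2: normalize row 1 (÷7) = (0, 1, 1/7, -1/7)
  row 0: subtract -2×row1 = (1, 0, -5/7, 12/7)
  row 2: subtract 7×row1 = (0, 0, 3, -5)
step 3: normalize row 2 (÷3) = (0, 0, 1, -5/3)
  row 0: subtract -5/7×row2 = (1, 0, 0, 11/21)
  row 1: subtract 1/7×row2 = (0, 1, 0, 2/21)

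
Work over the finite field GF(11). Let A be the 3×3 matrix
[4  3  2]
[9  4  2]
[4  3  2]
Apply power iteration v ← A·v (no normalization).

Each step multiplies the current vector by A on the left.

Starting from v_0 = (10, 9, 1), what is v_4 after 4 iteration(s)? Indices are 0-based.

v_4 = (0, 8, 0)

v_0 = (10, 9, 1).
v_1 = A·v_0 = (3, 7, 3).
v_2 = A·v_1 = (6, 6, 6).
v_3 = A·v_2 = (10, 2, 10).
v_4 = A·v_3 = (0, 8, 0).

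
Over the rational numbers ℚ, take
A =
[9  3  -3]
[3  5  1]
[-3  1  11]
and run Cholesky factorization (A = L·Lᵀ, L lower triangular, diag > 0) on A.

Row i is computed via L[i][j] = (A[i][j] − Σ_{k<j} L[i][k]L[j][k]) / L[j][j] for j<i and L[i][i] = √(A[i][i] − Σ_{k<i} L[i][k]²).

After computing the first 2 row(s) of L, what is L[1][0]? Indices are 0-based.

Step 1: L[0][0] = √(9) = 3.
  L[1][0] = (3) / L[0][0] = 1.
Step 2: L[1][1] = √(4) = 2.

L[1][0] = 1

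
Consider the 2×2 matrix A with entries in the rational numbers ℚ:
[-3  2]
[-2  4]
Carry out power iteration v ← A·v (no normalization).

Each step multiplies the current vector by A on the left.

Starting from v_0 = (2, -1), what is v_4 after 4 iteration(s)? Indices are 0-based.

v_4 = (8, -208)

v_0 = (2, -1).
v_1 = A·v_0 = (-8, -8).
v_2 = A·v_1 = (8, -16).
v_3 = A·v_2 = (-56, -80).
v_4 = A·v_3 = (8, -208).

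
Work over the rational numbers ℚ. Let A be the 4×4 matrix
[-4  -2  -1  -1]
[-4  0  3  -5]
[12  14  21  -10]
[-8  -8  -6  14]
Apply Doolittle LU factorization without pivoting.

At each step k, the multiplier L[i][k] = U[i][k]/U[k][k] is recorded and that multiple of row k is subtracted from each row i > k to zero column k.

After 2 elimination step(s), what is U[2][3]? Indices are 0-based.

U[2][3] = 3

k=0: U[0][0]=-4
  eliminate (1,0): mult=1, new row 1: (0, 2, 4, -4); set L[1][0]=1
  eliminate (2,0): mult=-3, new row 2: (0, 8, 18, -13); set L[2][0]=-3
  eliminate (3,0): mult=2, new row 3: (0, -4, -4, 16); set L[3][0]=2
k=1: U[1][1]=2
  eliminate (2,1): mult=4, new row 2: (0, 0, 2, 3); set L[2][1]=4
  eliminate (3,1): mult=-2, new row 3: (0, 0, 4, 8); set L[3][1]=-2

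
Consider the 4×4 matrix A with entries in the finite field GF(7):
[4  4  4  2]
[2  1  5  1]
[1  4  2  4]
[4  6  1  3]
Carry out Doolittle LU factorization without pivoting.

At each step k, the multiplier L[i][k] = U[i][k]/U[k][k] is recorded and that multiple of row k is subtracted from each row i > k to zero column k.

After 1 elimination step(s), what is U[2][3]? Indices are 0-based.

U[2][3] = 0

k=0: U[0][0]=4
  eliminate (1,0): mult=4, new row 1: (0, 6, 3, 0); set L[1][0]=4
  eliminate (2,0): mult=2, new row 2: (0, 3, 1, 0); set L[2][0]=2
  eliminate (3,0): mult=1, new row 3: (0, 2, 4, 1); set L[3][0]=1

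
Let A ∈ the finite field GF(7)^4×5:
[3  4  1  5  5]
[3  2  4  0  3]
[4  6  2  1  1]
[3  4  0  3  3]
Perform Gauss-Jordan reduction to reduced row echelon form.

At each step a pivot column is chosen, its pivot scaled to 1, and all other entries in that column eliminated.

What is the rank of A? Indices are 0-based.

step 1: normalize row 0 (÷3) = (1, 6, 5, 4, 4)
  row 1: subtract 3×row0 = (0, 5, 3, 2, 5)
  row 2: subtract 4×row0 = (0, 3, 3, 6, 6)
  row 3: subtract 3×row0 = (0, 0, 6, 5, 5)
step 2: normalize row 1 (÷5) = (0, 1, 2, 6, 1)
  row 0: subtract 6×row1 = (1, 0, 0, 3, 5)
  row 2: subtract 3×row1 = (0, 0, 4, 2, 3)
step 3: normalize row 2 (÷4) = (0, 0, 1, 4, 6)
  row 1: subtract 2×row2 = (0, 1, 0, 5, 3)
  row 3: subtract 6×row2 = (0, 0, 0, 2, 4)
step 4: normalize row 3 (÷2) = (0, 0, 0, 1, 2)
  row 0: subtract 3×row3 = (1, 0, 0, 0, 6)
  row 1: subtract 5×row3 = (0, 1, 0, 0, 0)
  row 2: subtract 4×row3 = (0, 0, 1, 0, 5)

rank = 4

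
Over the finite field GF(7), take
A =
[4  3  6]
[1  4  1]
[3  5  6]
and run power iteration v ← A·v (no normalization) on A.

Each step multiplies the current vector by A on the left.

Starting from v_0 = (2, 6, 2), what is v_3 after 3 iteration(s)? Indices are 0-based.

v_0 = (2, 6, 2).
v_1 = A·v_0 = (3, 0, 6).
v_2 = A·v_1 = (6, 2, 3).
v_3 = A·v_2 = (6, 3, 4).

v_3 = (6, 3, 4)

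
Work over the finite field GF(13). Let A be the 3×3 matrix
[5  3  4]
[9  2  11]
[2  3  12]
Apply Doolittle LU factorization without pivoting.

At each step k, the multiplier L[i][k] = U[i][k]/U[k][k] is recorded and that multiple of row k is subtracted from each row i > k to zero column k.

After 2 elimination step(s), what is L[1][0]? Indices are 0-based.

L[1][0] = 7

k=0: U[0][0]=5
  eliminate (1,0): mult=7, new row 1: (0, 7, 9); set L[1][0]=7
  eliminate (2,0): mult=3, new row 2: (0, 7, 0); set L[2][0]=3
k=1: U[1][1]=7
  eliminate (2,1): mult=1, new row 2: (0, 0, 4); set L[2][1]=1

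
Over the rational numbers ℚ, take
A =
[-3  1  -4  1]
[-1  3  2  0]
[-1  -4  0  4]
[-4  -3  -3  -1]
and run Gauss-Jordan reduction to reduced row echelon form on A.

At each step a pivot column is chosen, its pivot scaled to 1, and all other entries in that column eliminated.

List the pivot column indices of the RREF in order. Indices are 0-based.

step 1: normalize row 0 (÷-3) = (1, -1/3, 4/3, -1/3)
  row 1: subtract -1×row0 = (0, 8/3, 10/3, -1/3)
  row 2: subtract -1×row0 = (0, -13/3, 4/3, 11/3)
  row 3: subtract -4×row0 = (0, -13/3, 7/3, -7/3)
step 2: normalize row 1 (÷8/3) = (0, 1, 5/4, -1/8)
  row 0: subtract -1/3×row1 = (1, 0, 7/4, -3/8)
  row 2: subtract -13/3×row1 = (0, 0, 27/4, 25/8)
  row 3: subtract -13/3×row1 = (0, 0, 31/4, -23/8)
step 3: normalize row 2 (÷27/4) = (0, 0, 1, 25/54)
  row 0: subtract 7/4×row2 = (1, 0, 0, -32/27)
  row 1: subtract 5/4×row2 = (0, 1, 0, -19/27)
  row 3: subtract 31/4×row2 = (0, 0, 0, -349/54)
step 4: normalize row 3 (÷-349/54) = (0, 0, 0, 1)
  row 0: subtract -32/27×row3 = (1, 0, 0, 0)
  row 1: subtract -19/27×row3 = (0, 1, 0, 0)
  row 2: subtract 25/54×row3 = (0, 0, 1, 0)

pivot columns: 0, 1, 2, 3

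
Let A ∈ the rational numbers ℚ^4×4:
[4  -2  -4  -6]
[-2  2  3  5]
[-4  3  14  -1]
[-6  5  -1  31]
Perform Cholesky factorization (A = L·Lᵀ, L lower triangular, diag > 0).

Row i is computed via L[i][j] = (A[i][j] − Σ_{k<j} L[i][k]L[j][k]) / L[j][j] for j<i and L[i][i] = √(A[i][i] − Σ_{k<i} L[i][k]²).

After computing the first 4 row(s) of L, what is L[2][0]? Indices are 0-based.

Step 1: L[0][0] = √(4) = 2.
  L[1][0] = (-2) / L[0][0] = -1.
Step 2: L[1][1] = √(1) = 1.
  L[2][0] = (-4) / L[0][0] = -2.
  L[2][1] = (1) / L[1][1] = 1.
Step 3: L[2][2] = √(9) = 3.
  L[3][0] = (-6) / L[0][0] = -3.
  L[3][1] = (2) / L[1][1] = 2.
  L[3][2] = (-9) / L[2][2] = -3.
Step 4: L[3][3] = √(9) = 3.

L[2][0] = -2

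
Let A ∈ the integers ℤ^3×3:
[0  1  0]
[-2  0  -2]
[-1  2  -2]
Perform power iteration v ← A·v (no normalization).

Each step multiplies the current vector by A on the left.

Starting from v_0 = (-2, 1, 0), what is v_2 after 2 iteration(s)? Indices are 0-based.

v_2 = (4, -10, -1)

v_0 = (-2, 1, 0).
v_1 = A·v_0 = (1, 4, 4).
v_2 = A·v_1 = (4, -10, -1).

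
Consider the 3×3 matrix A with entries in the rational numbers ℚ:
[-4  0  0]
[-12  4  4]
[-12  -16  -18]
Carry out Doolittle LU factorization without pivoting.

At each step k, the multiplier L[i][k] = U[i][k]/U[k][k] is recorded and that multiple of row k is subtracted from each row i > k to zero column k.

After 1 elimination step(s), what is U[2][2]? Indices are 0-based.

U[2][2] = -18

Step 1: pivot at (0,0) is -4.
  row1 ← row1 − (3)·row0  ⇒  L[1][0]=3, U row1=(0, 4, 4)
  row2 ← row2 − (3)·row0  ⇒  L[2][0]=3, U row2=(0, -16, -18)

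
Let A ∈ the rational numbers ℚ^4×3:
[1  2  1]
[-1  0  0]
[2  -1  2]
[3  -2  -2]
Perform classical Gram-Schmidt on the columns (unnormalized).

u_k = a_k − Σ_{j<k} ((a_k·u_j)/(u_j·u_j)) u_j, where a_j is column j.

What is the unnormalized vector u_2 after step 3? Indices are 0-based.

Step 1: u_0 = a_0 = (1, -1, 2, 3).
Step 2: u_1 = a_1 − (-2/5)·u_0 = (12/5, -2/5, -1/5, -4/5).
Step 3: u_2 = a_2 − (-1/15)·u_0 − (6/11)·u_1 = (-8/33, 5/33, 74/33, -15/11).

u_2 = (-8/33, 5/33, 74/33, -15/11)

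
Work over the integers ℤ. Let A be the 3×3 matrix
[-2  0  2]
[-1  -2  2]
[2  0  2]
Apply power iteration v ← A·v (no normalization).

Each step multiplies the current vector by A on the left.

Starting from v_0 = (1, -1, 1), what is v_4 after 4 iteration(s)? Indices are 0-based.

v_4 = (64, 56, 64)

v_0 = (1, -1, 1).
v_1 = A·v_0 = (0, 3, 4).
v_2 = A·v_1 = (8, 2, 8).
v_3 = A·v_2 = (0, 4, 32).
v_4 = A·v_3 = (64, 56, 64).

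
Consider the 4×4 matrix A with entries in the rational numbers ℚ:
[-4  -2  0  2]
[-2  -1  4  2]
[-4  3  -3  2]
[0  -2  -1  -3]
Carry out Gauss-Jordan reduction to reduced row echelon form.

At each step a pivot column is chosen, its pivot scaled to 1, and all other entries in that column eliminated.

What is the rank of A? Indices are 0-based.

step 1: normalize row 0 (÷-4) = (1, 1/2, 0, -1/2)
  row 1: subtract -2×row0 = (0, 0, 4, 1)
  row 2: subtract -4×row0 = (0, 5, -3, 0)
step 2: exchange rows 1,2
step 2: normalize row 1 (÷5) = (0, 1, -3/5, 0)
  row 0: subtract 1/2×row1 = (1, 0, 3/10, -1/2)
  row 3: subtract -2×row1 = (0, 0, -11/5, -3)
step 3: normalize row 2 (÷4) = (0, 0, 1, 1/4)
  row 0: subtract 3/10×row2 = (1, 0, 0, -23/40)
  row 1: subtract -3/5×row2 = (0, 1, 0, 3/20)
  row 3: subtract -11/5×row2 = (0, 0, 0, -49/20)
step 4: normalize row 3 (÷-49/20) = (0, 0, 0, 1)
  row 0: subtract -23/40×row3 = (1, 0, 0, 0)
  row 1: subtract 3/20×row3 = (0, 1, 0, 0)
  row 2: subtract 1/4×row3 = (0, 0, 1, 0)

rank = 4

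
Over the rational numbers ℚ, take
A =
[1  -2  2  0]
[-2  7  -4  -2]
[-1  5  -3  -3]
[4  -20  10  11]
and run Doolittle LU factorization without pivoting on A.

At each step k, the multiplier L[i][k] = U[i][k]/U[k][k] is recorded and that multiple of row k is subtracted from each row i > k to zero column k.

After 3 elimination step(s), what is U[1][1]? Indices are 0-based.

[col 0] pivot 1
  R1 -= -2*R0 → (0, 3, 0, -2)  (L[1][0] := -2)
  R2 -= -1*R0 → (0, 3, -1, -3)  (L[2][0] := -1)
  R3 -= 4*R0 → (0, -12, 2, 11)  (L[3][0] := 4)
[col 1] pivot 3
  R2 -= 1*R1 → (0, 0, -1, -1)  (L[2][1] := 1)
  R3 -= -4*R1 → (0, 0, 2, 3)  (L[3][1] := -4)
[col 2] pivot -1
  R3 -= -2*R2 → (0, 0, 0, 1)  (L[3][2] := -2)

U[1][1] = 3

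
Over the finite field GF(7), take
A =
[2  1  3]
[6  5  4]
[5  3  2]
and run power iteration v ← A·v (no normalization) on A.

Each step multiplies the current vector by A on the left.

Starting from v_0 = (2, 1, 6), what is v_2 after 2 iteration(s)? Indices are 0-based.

v_0 = (2, 1, 6).
v_1 = A·v_0 = (2, 6, 4).
v_2 = A·v_1 = (1, 2, 1).

v_2 = (1, 2, 1)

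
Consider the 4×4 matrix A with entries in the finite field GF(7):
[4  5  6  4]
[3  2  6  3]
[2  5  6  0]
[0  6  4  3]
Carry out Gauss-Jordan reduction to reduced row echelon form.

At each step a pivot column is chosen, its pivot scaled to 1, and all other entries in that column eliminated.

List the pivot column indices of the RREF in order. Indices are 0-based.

pivot columns: 0, 1, 2, 3

step 1: normalize row 0 (÷4) = (1, 3, 5, 1)
  row 1: subtract 3×row0 = (0, 0, 5, 0)
  row 2: subtract 2×row0 = (0, 6, 3, 5)
step 2: exchange rows 1,2
step 2: normalize row 1 (÷6) = (0, 1, 4, 2)
  row 0: subtract 3×row1 = (1, 0, 0, 2)
  row 3: subtract 6×row1 = (0, 0, 1, 5)
step 3: normalize row 2 (÷5) = (0, 0, 1, 0)
  row 1: subtract 4×row2 = (0, 1, 0, 2)
  row 3: subtract 1×row2 = (0, 0, 0, 5)
step 4: normalize row 3 (÷5) = (0, 0, 0, 1)
  row 0: subtract 2×row3 = (1, 0, 0, 0)
  row 1: subtract 2×row3 = (0, 1, 0, 0)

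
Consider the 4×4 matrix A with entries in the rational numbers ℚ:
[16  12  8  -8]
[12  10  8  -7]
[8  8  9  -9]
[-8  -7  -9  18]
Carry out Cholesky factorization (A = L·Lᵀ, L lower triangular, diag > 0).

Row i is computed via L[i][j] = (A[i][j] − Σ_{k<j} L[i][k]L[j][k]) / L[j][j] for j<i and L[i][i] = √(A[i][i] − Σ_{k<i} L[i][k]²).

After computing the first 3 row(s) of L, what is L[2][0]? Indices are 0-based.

Step 1: L[0][0] = √(16) = 4.
  L[1][0] = (12) / L[0][0] = 3.
Step 2: L[1][1] = √(1) = 1.
  L[2][0] = (8) / L[0][0] = 2.
  L[2][1] = (2) / L[1][1] = 2.
Step 3: L[2][2] = √(1) = 1.

L[2][0] = 2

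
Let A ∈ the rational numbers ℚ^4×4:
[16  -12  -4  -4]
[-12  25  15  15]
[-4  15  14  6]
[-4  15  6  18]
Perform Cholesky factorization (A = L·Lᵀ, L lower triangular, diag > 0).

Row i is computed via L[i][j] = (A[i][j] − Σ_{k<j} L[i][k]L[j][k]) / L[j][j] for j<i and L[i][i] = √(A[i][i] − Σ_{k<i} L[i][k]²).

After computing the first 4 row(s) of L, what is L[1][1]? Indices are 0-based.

Step 1: L[0][0] = √(16) = 4.
  L[1][0] = (-12) / L[0][0] = -3.
Step 2: L[1][1] = √(16) = 4.
  L[2][0] = (-4) / L[0][0] = -1.
  L[2][1] = (12) / L[1][1] = 3.
Step 3: L[2][2] = √(4) = 2.
  L[3][0] = (-4) / L[0][0] = -1.
  L[3][1] = (12) / L[1][1] = 3.
  L[3][2] = (-4) / L[2][2] = -2.
Step 4: L[3][3] = √(4) = 2.

L[1][1] = 4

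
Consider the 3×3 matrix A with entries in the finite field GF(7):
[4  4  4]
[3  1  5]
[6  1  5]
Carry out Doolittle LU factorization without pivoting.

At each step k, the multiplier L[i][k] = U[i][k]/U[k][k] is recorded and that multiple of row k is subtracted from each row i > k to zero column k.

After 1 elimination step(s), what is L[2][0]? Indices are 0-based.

k=0: U[0][0]=4
  eliminate (1,0): mult=6, new row 1: (0, 5, 2); set L[1][0]=6
  eliminate (2,0): mult=5, new row 2: (0, 2, 6); set L[2][0]=5

L[2][0] = 5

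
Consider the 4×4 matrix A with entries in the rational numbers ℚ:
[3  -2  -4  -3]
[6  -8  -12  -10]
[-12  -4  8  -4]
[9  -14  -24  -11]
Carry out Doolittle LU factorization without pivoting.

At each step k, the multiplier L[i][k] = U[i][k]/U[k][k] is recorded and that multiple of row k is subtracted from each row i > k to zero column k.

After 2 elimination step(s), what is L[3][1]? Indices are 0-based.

Step 1: pivot at (0,0) is 3.
  row1 ← row1 − (2)·row0  ⇒  L[1][0]=2, U row1=(0, -4, -4, -4)
  row2 ← row2 − (-4)·row0  ⇒  L[2][0]=-4, U row2=(0, -12, -8, -16)
  row3 ← row3 − (3)·row0  ⇒  L[3][0]=3, U row3=(0, -8, -12, -2)
Step 2: pivot at (1,1) is -4.
  row2 ← row2 − (3)·row1  ⇒  L[2][1]=3, U row2=(0, 0, 4, -4)
  row3 ← row3 − (2)·row1  ⇒  L[3][1]=2, U row3=(0, 0, -4, 6)

L[3][1] = 2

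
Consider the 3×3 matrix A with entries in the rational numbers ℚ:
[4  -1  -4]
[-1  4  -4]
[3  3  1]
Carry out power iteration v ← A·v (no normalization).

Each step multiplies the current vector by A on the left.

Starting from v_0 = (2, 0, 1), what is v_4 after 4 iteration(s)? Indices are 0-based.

v_0 = (2, 0, 1).
v_1 = A·v_0 = (4, -6, 7).
v_2 = A·v_1 = (-6, -56, 1).
v_3 = A·v_2 = (28, -222, -185).
v_4 = A·v_3 = (1074, -176, -767).

v_4 = (1074, -176, -767)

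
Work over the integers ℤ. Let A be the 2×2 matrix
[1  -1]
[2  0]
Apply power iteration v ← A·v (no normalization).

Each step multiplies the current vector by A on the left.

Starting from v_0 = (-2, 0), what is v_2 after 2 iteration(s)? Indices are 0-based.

v_2 = (2, -4)

v_0 = (-2, 0).
v_1 = A·v_0 = (-2, -4).
v_2 = A·v_1 = (2, -4).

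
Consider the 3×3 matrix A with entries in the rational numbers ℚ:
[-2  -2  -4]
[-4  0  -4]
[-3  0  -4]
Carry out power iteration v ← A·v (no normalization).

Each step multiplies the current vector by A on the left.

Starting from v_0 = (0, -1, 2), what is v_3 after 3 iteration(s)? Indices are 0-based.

v_0 = (0, -1, 2).
v_1 = A·v_0 = (-6, -8, -8).
v_2 = A·v_1 = (60, 56, 50).
v_3 = A·v_2 = (-432, -440, -380).

v_3 = (-432, -440, -380)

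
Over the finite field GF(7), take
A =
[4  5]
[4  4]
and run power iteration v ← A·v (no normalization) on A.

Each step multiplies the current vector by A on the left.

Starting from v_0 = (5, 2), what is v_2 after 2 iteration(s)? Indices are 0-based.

v_0 = (5, 2).
v_1 = A·v_0 = (2, 0).
v_2 = A·v_1 = (1, 1).

v_2 = (1, 1)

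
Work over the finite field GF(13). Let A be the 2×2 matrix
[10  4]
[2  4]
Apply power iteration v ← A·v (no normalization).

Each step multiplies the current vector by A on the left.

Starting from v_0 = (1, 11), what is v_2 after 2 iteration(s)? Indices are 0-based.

v_0 = (1, 11).
v_1 = A·v_0 = (2, 7).
v_2 = A·v_1 = (9, 6).

v_2 = (9, 6)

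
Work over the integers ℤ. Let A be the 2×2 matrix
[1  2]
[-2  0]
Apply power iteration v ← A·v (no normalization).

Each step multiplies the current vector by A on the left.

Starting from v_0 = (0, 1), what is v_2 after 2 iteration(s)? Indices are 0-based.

v_2 = (2, -4)

v_0 = (0, 1).
v_1 = A·v_0 = (2, 0).
v_2 = A·v_1 = (2, -4).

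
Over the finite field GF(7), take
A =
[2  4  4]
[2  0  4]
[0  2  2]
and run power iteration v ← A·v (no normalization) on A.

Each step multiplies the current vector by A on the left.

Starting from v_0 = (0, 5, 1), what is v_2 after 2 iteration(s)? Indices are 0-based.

v_0 = (0, 5, 1).
v_1 = A·v_0 = (3, 4, 5).
v_2 = A·v_1 = (0, 5, 4).

v_2 = (0, 5, 4)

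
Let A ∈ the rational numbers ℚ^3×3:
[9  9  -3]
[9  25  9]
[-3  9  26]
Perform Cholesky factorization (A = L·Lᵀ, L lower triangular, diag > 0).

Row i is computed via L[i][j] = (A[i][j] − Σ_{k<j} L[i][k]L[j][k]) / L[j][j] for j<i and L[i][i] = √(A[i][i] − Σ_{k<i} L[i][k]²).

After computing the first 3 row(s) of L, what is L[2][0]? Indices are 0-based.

L[2][0] = -1

Step 1: L[0][0] = √(9) = 3.
  L[1][0] = (9) / L[0][0] = 3.
Step 2: L[1][1] = √(16) = 4.
  L[2][0] = (-3) / L[0][0] = -1.
  L[2][1] = (12) / L[1][1] = 3.
Step 3: L[2][2] = √(16) = 4.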